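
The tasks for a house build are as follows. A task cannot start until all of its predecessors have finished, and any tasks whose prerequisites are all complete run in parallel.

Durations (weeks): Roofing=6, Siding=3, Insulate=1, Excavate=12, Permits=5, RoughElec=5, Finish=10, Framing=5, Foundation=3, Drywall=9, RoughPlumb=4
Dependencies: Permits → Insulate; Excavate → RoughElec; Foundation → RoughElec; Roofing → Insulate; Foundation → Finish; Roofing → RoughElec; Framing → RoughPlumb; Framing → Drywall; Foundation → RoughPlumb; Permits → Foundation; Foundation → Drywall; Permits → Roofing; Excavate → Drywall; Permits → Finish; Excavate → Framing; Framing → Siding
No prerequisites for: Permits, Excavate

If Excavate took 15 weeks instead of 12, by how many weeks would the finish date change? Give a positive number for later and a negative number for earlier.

Baseline: Excavate→Framing→Drywall = 12+5+9 = 26 → 26 weeks.
Excavate is on the critical path; changing it to 15 makes that path 29 weeks.
That remains the longest chain; total 29 weeks.
Change in finish: 29 − 26 = +3 weeks.

3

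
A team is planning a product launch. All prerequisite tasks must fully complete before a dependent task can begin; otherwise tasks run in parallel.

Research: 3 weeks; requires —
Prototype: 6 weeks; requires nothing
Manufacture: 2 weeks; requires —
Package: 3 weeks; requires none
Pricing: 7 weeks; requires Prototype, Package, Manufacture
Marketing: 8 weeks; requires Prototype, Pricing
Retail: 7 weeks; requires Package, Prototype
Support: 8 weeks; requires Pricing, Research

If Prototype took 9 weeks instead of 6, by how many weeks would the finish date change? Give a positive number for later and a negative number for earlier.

The binding path is Prototype→Pricing→Marketing = 6+7+8 = 21; finish at 21 weeks.
Prototype is on the critical path; changing it to 9 makes that path 24 weeks.
No other chain overtakes it, so the finish is 24 weeks.
Change in finish: 24 − 21 = +3 weeks.

3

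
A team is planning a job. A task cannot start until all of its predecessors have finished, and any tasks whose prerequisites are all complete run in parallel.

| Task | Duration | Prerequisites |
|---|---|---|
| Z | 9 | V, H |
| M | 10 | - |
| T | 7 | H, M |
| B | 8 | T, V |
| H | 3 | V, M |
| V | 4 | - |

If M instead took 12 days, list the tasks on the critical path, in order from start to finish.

M, H, T, B

Critical path before the change: M→H→T→B = 10+3+7+8 = 28 giving 28 days.
M lies on that path, so at 12 days the path becomes 30 days.
The critical path is still M→H→T→B; finish is now 30 days.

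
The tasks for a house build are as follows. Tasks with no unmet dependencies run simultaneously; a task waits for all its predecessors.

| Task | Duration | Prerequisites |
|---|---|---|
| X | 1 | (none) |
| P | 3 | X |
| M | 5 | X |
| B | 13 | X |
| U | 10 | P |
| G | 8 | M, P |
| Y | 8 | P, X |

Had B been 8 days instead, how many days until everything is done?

Baseline: X→B = 1+13 = 14 → 14 days.
B lies on that path, so at 8 days the path becomes 9 days.
Now X→P→U = 1+3+10 = 14 is longest, so the finish becomes 14 days.

14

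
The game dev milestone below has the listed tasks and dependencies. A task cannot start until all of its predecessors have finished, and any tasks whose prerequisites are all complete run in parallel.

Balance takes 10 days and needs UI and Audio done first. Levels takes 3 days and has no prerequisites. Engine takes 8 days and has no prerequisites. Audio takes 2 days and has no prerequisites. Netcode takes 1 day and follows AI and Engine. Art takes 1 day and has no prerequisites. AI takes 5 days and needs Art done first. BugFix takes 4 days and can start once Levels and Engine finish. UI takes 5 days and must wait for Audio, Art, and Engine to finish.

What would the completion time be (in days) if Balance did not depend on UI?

13

Original critical path: Engine→UI→Balance = 8+5+10 = 23 ⇒ 23 days.
Without UI→Balance, Balance's earliest start moves from 13 to 2.
New critical path: Engine→UI = 8+5 = 13 ⇒ 13 days.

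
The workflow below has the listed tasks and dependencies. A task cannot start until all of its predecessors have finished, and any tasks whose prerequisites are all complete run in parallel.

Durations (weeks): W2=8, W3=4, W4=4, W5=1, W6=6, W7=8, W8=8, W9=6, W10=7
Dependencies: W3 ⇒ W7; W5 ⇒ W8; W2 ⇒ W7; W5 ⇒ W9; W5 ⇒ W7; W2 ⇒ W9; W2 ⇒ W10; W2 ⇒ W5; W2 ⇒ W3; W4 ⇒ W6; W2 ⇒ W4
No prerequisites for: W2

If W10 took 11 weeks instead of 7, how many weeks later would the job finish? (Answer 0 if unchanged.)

As given, the longest chain is W2→W3→W7 = 8+4+8 = 20, so the finish is 20 weeks.
The longest path through W10 is only 15 weeks, so W10 has float 5.
No other chain overtakes it, so the finish is 20 weeks.
Change in finish: 20 − 20 = +0 weeks.

0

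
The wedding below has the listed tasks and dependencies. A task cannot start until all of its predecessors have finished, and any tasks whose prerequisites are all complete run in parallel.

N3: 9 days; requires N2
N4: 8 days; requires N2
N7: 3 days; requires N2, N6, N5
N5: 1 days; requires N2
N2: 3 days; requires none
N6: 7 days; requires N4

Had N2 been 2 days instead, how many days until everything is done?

20

Critical path before the change: N2→N4→N6→N7 = 3+8+7+3 = 21 giving 21 days.
N2 is on the critical path; changing it to 2 makes that path 20 days.
The critical path is still N2→N4→N6→N7; finish is now 20 days.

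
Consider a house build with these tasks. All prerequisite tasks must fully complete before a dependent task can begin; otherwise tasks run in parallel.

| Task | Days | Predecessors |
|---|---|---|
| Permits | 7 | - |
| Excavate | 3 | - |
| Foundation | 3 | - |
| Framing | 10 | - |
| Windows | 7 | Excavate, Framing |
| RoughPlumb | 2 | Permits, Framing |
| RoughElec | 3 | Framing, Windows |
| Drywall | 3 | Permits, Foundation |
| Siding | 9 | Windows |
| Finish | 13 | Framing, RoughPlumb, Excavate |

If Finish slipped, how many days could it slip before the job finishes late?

1

Critical path: Framing→Windows→Siding = 10+7+9 = 26, so the finish is 26 days.
Finish finishes as early as 25 and must finish by 26.
So Finish can slip 26 − 25 = 1 day.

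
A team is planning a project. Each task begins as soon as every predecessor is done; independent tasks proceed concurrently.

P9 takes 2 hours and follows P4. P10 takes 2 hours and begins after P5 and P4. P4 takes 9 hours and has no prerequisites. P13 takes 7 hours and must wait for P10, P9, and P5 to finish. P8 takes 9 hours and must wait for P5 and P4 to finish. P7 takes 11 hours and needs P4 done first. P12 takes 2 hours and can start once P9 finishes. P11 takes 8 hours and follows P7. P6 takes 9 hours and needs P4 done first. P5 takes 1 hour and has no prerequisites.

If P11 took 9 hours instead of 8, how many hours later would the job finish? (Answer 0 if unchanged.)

As given, the longest chain is P4→P7→P11 = 9+11+8 = 28, so the finish is 28 hours.
P11 lies on that path, so at 9 hours the path becomes 29 hours.
No other chain overtakes it, so the finish is 29 hours.
Change in finish: 29 − 28 = +1 hours.

1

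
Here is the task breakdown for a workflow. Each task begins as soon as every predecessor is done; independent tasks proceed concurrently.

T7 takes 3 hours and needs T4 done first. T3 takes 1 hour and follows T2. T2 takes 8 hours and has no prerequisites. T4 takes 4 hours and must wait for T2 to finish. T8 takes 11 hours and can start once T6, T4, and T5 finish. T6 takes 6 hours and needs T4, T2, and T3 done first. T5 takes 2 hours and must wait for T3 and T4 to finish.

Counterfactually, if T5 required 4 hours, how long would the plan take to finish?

29

Baseline: T2→T4→T6→T8 = 8+4+6+11 = 29 → 29 hours.
T5 has 4 hours of float (longest path through it is 25).
That remains the longest chain; total 29 hours.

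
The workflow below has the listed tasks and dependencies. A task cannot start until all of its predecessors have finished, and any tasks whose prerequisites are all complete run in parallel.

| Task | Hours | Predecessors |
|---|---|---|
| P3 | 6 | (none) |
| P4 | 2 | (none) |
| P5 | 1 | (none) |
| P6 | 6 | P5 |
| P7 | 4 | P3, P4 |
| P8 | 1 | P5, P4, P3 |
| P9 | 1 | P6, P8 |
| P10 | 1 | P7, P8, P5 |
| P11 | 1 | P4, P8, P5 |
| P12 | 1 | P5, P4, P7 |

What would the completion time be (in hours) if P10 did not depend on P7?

11

Before: longest chain P3→P7→P10 = 6+4+1 = 11, finish 11.
Without P7→P10, P10's earliest start moves from 10 to 7.
The longest chain is now P3→P7→P12 = 6+4+1 = 11, so the project takes 11 hours.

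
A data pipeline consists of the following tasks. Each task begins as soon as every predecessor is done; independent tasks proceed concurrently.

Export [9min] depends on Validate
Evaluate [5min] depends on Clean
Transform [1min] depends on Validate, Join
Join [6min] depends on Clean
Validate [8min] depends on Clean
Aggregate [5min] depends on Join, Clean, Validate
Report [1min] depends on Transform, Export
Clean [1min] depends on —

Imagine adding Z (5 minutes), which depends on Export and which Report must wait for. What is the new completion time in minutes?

24

Originally the schedule takes 19 minutes.
With Z inserted, Report now waits for max(Transform, Export, Z).
New critical path: Clean→Validate→Export→Z→Report = 1+8+9+5+1 = 24 ⇒ 24 minutes.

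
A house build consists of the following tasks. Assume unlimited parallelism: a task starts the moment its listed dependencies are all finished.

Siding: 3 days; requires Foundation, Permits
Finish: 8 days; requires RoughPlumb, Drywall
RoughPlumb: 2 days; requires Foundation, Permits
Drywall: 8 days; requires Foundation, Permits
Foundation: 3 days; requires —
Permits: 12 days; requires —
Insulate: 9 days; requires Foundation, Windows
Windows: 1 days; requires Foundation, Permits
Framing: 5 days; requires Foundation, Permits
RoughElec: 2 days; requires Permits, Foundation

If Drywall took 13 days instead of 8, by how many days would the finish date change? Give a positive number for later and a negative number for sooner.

5

Critical path before the change: Permits→Drywall→Finish = 12+8+8 = 28 giving 28 days.
Drywall is on the critical path; changing it to 13 makes that path 33 days.
That remains the longest chain; total 33 days.
Change in finish: 33 − 28 = +5 days.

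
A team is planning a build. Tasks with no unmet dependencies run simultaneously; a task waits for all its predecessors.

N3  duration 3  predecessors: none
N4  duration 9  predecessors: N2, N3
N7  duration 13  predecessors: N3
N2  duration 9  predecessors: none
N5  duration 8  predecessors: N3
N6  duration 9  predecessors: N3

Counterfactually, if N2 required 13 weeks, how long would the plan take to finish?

22

The binding path is N2→N4 = 9+9 = 18; finish at 18 weeks.
N2 is on the critical path; changing it to 13 makes that path 22 weeks.
No other chain overtakes it, so the finish is 22 weeks.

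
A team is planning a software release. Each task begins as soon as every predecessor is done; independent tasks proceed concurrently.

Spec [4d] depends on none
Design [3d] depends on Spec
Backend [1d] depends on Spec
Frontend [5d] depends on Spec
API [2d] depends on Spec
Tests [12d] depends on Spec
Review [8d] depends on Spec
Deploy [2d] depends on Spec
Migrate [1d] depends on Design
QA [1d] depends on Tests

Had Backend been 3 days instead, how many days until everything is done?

Critical path before the change: Spec→Tests→QA = 4+12+1 = 17 giving 17 days.
Backend has 12 days of float (longest path through it is 5).
No other chain overtakes it, so the finish is 17 days.

17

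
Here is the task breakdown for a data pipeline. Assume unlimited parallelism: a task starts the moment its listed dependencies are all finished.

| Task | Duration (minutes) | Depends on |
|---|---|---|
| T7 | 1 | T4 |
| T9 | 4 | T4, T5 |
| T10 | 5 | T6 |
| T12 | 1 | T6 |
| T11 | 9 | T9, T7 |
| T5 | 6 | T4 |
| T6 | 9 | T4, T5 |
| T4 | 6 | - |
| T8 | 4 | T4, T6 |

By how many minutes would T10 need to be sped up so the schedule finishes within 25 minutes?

1

Current finish: 26 minutes; target: 25.
T10 is on every critical path, so each minute cut from T10 cuts the finish by one (this holds down to a finish of 25).
Need 26 − 25 = 1 minute off T10 → T10 becomes 4 minutes, finish becomes 25.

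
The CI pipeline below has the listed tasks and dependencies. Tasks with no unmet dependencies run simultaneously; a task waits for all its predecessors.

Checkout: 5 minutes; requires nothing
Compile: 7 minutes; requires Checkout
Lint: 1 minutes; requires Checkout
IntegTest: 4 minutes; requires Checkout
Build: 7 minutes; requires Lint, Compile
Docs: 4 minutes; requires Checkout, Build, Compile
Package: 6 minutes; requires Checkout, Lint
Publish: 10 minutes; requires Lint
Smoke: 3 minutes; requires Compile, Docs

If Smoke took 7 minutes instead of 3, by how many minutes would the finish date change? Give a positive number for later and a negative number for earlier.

4

Critical path before the change: Checkout→Compile→Build→Docs→Smoke = 5+7+7+4+3 = 26 giving 26 minutes.
Smoke is on the critical path; changing it to 7 makes that path 30 minutes.
The critical path is still Checkout→Compile→Build→Docs→Smoke; finish is now 30 minutes.
Change in finish: 30 − 26 = +4 minutes.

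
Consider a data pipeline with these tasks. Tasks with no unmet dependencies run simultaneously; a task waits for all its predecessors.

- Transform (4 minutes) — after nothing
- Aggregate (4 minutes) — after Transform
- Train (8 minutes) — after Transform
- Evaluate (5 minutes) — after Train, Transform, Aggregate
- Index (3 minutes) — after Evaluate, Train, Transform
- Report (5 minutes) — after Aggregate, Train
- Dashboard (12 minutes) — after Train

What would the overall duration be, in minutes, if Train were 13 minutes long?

Baseline: Transform→Train→Dashboard = 4+8+12 = 24 → 24 minutes.
Train is on the critical path; changing it to 13 makes that path 29 minutes.
No other chain overtakes it, so the finish is 29 minutes.

29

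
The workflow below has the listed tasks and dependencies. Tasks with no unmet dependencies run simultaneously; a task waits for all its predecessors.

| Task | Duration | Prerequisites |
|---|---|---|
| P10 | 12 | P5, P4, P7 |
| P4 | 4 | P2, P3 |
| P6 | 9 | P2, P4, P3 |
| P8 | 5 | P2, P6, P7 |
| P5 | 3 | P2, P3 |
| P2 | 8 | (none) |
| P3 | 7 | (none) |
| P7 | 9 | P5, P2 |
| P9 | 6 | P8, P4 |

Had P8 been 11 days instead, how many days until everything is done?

38

Critical path before the change: P2→P4→P6→P8→P9 = 8+4+9+5+6 = 32 giving 32 days.
P8 is on the critical path; changing it to 11 makes that path 38 days.
That remains the longest chain; total 38 days.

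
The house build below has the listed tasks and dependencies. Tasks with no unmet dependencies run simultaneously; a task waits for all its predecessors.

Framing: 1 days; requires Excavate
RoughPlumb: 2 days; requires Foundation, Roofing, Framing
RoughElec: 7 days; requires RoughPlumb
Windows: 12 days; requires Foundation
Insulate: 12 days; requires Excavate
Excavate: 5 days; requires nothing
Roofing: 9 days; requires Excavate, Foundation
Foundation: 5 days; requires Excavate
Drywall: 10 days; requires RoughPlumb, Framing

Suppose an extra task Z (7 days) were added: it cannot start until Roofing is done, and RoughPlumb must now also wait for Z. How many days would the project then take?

38

Originally the project takes 31 days.
With Z inserted, RoughPlumb now waits for max(Foundation, Roofing, Framing, Z).
New critical path: Excavate→Foundation→Roofing→Z→RoughPlumb→Drywall = 5+5+9+7+2+10 = 38 ⇒ 38 days.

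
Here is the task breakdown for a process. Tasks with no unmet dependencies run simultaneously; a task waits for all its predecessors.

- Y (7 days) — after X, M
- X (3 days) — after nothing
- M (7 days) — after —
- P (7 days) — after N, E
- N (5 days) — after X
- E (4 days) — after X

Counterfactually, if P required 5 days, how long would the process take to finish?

The binding path is X→N→P = 3+5+7 = 15; finish at 15 days.
Since P is critical, the -2 change carries straight to that chain (now 13 days).
Now M→Y = 7+7 = 14 is longest, so the finish becomes 14 days.

14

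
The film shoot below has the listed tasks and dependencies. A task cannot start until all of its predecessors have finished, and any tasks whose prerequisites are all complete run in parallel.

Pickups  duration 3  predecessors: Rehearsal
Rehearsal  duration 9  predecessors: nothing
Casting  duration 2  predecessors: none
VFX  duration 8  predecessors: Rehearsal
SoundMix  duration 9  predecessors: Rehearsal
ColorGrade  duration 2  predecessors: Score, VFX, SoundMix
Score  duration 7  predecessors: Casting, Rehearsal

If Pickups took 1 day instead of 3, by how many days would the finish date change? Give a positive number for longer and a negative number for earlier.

0

As given, the longest chain is Rehearsal→SoundMix→ColorGrade = 9+9+2 = 20, so the finish is 20 days.
Pickups has 8 days of float (longest path through it is 12).
The critical path is still Rehearsal→SoundMix→ColorGrade; finish is now 20 days.
Change in finish: 20 − 20 = +0 days.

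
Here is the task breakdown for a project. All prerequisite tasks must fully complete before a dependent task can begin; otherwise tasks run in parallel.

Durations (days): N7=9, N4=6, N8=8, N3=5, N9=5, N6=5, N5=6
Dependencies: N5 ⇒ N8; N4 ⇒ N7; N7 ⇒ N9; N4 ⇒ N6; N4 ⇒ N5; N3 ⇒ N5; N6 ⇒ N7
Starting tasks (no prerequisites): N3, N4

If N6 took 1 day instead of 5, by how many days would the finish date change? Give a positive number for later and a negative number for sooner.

Baseline: N4→N6→N7→N9 = 6+5+9+5 = 25 → 25 days.
Since N6 is critical, the -4 change carries straight to that chain (now 21 days).
The critical path is still N4→N6→N7→N9; finish is now 21 days.
Change in finish: 21 − 25 = -4 days.

-4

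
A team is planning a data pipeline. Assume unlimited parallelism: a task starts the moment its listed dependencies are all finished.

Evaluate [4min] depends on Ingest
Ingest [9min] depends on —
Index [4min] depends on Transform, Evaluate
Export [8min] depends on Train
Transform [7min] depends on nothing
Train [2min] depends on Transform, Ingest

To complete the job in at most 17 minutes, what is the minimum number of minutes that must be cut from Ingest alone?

2

Current finish: 19 minutes; target: 17.
Ingest is on every critical path, so each minute cut from Ingest cuts the finish by one (this holds down to a finish of 17).
Need 19 − 17 = 2 minutes off Ingest → Ingest becomes 7 minutes, finish becomes 17.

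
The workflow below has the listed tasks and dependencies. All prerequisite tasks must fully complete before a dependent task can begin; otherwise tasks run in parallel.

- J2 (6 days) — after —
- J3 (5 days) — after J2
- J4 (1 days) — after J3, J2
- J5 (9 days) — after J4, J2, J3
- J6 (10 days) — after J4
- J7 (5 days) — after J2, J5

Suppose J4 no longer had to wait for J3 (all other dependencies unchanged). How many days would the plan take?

With the dependency in place, J2→J3→J4→J5→J7 = 6+5+1+9+5 = 26 sets the finish at 26 days.
Without J3→J4, J4's earliest start moves from 11 to 6.
New critical path: J2→J3→J5→J7 = 6+5+9+5 = 25 ⇒ 25 days.

25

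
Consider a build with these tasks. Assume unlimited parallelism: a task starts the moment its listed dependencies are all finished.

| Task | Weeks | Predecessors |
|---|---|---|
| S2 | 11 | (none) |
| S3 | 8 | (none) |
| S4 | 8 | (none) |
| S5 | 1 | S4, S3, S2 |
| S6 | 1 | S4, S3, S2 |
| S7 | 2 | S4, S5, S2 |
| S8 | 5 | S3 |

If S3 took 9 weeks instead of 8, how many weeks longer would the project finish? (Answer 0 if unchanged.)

As given, the longest chain is S2→S5→S7 = 11+1+2 = 14, so the finish is 14 weeks.
S3 has 1 week of float (longest path through it is 13).
That remains the longest chain; total 14 weeks.
Change in finish: 14 − 14 = +0 weeks.

0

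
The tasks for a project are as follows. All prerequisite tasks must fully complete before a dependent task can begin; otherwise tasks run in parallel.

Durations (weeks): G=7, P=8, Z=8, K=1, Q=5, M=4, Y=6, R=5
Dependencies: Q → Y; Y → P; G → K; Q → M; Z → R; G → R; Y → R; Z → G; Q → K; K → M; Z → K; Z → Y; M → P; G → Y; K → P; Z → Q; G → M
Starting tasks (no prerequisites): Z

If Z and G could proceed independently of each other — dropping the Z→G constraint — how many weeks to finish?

Before: longest chain Z→G→Y→P = 8+7+6+8 = 29, finish 29.
Without Z→G, G's earliest start moves from 8 to 0.
After: Z→Q→Y→P = 8+5+6+8 = 27 → 27 weeks.

27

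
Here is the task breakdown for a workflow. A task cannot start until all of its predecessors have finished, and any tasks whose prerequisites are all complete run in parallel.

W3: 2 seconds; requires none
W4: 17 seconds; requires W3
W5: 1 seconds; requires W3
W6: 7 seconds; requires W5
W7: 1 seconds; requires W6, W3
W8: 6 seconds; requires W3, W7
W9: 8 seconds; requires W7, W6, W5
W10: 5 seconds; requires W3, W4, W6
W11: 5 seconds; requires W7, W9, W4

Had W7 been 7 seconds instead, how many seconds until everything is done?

Critical path before the change: W3→W5→W6→W7→W9→W11 = 2+1+7+1+8+5 = 24 giving 24 seconds.
W7 lies on that path, so at 7 seconds the path becomes 30 seconds.
That remains the longest chain; total 30 seconds.

30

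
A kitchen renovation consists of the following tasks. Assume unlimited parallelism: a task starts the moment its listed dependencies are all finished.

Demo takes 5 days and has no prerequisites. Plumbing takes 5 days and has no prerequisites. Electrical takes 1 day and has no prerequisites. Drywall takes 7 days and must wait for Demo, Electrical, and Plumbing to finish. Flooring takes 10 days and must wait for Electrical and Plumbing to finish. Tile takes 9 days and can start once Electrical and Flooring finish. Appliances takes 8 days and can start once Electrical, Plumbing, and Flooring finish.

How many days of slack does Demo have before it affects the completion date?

Critical path: Plumbing→Flooring→Tile = 5+10+9 = 24, so the finish is 24 days.
The longest chain containing Demo totals 12 days.
Slack of Demo = 12 − 0 = 12 days.

12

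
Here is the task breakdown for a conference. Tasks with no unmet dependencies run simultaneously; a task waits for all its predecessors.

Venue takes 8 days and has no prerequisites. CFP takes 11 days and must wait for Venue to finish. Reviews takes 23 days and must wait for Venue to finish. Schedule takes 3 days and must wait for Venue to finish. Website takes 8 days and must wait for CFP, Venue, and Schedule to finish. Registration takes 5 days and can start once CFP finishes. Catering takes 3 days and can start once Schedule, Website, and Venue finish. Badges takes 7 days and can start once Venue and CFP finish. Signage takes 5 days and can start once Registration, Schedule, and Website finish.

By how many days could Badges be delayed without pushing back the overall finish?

Critical path: Venue→CFP→Website→Signage = 8+11+8+5 = 32, so the finish is 32 days.
Longest path through Badges: 26 days (earliest finish 26, latest finish 32).
Float = 32 − 26 = 6.

6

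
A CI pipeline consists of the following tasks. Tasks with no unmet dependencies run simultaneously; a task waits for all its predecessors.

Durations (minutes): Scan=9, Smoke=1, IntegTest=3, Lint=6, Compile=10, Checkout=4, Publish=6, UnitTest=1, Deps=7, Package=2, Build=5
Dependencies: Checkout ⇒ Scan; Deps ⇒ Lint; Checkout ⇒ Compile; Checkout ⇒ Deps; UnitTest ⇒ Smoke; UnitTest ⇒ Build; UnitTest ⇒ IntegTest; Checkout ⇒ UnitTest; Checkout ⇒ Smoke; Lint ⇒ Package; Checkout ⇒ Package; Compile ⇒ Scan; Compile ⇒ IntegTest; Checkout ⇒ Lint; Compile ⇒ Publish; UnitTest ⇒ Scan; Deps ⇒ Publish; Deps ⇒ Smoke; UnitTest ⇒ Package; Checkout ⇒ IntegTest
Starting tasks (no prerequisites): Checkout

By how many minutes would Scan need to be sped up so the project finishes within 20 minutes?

Current finish: 23 minutes; target: 20.
Scan is on every critical path, so each minute cut from Scan cuts the finish by one (this holds down to a finish of 20).
Need 23 − 20 = 3 minutes off Scan → Scan becomes 6 minutes, finish becomes 20.

3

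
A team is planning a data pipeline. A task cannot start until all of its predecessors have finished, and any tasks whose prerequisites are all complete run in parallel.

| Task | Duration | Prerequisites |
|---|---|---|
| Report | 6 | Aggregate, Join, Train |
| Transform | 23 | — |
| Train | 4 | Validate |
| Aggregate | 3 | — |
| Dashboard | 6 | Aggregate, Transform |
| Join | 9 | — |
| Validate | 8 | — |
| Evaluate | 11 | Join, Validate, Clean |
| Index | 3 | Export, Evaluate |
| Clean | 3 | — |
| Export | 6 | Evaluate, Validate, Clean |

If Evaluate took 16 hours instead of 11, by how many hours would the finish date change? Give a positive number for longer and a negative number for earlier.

5

As given, the longest chain is Join→Evaluate→Export→Index = 9+11+6+3 = 29, so the finish is 29 hours.
Since Evaluate is critical, the +5 change carries straight to that chain (now 34 hours).
No other chain overtakes it, so the finish is 34 hours.
Change in finish: 34 − 29 = +5 hours.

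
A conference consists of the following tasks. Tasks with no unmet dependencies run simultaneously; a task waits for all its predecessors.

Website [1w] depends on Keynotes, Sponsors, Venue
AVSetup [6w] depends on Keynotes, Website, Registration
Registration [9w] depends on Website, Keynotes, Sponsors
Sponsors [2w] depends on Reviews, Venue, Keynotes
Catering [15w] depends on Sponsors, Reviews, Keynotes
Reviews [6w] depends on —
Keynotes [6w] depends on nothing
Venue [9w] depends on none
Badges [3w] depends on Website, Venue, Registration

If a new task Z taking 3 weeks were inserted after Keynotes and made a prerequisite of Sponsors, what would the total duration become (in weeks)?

Originally the job takes 27 weeks.
With Z inserted, Sponsors now waits for max(Reviews, Venue, Keynotes, Z).
New critical path: Venue→Sponsors→Website→Registration→AVSetup = 9+2+1+9+6 = 27 ⇒ 27 weeks.

27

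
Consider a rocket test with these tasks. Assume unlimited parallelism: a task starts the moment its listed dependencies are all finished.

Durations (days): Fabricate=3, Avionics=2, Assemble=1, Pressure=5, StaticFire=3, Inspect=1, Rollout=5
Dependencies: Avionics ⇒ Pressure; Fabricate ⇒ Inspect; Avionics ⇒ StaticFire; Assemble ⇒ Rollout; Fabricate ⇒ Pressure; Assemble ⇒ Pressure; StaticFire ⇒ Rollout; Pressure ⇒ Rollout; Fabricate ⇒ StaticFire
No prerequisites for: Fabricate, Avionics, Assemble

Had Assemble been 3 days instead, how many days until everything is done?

13

Critical path before the change: Fabricate→Pressure→Rollout = 3+5+5 = 13 giving 13 days.
Assemble is off the critical path — its longest chain is 11 days, giving 2 of slack.
No other chain overtakes it, so the finish is 13 days.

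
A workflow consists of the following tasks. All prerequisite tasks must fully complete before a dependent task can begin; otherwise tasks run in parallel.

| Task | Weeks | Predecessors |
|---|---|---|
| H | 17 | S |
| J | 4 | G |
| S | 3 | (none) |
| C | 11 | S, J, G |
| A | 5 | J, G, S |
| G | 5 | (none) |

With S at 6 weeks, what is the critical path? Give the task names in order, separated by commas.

Baseline: S→H = 3+17 = 20 → 20 weeks.
S lies on that path, so at 6 weeks the path becomes 23 weeks.
The critical path is still S→H; finish is now 23 weeks.

S, H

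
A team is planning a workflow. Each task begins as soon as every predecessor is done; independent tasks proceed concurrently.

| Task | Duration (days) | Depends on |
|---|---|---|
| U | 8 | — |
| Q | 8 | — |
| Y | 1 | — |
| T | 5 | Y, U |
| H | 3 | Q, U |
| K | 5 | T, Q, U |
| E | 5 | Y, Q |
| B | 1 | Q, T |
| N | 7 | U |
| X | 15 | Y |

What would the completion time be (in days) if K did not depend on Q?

With the dependency in place, U→T→K = 8+5+5 = 18 sets the finish at 18 days.
Dropping Q→K doesn't change K's earliest start (13); another predecessor still binds.
New critical path: U→T→K = 8+5+5 = 18 ⇒ 18 days.

18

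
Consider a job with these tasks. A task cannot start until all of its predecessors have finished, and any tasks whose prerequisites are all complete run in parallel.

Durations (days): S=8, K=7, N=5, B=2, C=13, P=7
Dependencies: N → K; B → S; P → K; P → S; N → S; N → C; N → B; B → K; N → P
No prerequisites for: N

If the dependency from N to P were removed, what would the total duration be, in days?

18

Before: longest chain N→P→S = 5+7+8 = 20, finish 20.
Without N→P, P's earliest start moves from 5 to 0.
New critical path: N→C = 5+13 = 18 ⇒ 18 days.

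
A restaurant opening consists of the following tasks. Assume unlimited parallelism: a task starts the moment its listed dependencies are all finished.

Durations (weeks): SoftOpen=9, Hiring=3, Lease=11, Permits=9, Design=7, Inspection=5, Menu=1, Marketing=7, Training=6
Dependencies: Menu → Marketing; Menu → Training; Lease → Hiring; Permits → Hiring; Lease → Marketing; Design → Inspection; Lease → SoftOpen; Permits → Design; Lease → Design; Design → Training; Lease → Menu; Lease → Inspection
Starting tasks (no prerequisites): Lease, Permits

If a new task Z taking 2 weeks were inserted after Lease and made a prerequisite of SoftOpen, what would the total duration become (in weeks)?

24

Originally the restaurant opening takes 24 weeks.
With Z inserted, SoftOpen now waits for max(Lease, Z).
New critical path: Lease→Design→Training = 11+7+6 = 24 ⇒ 24 weeks.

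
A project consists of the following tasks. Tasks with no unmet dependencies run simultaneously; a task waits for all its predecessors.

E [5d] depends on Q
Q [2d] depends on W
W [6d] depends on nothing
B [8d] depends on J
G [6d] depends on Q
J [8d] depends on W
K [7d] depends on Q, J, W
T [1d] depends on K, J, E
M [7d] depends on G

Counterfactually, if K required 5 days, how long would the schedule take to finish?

As given, the longest chain is W→J→K→T = 6+8+7+1 = 22, so the finish is 22 days.
K is on the critical path; changing it to 5 makes that path 20 days.
The binding chain switches to W→J→B = 6+8+8 = 22; finish 22 days.

22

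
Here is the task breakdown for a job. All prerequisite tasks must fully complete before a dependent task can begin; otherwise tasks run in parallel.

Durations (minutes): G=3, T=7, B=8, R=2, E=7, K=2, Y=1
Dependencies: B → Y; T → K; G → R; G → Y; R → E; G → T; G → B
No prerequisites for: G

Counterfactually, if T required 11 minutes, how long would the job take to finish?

Actual critical path: G→T→K = 3+7+2 = 12 ⇒ 12 minutes.
Since T is critical, the +4 change carries straight to that chain (now 16 minutes).
The critical path is still G→T→K; finish is now 16 minutes.

16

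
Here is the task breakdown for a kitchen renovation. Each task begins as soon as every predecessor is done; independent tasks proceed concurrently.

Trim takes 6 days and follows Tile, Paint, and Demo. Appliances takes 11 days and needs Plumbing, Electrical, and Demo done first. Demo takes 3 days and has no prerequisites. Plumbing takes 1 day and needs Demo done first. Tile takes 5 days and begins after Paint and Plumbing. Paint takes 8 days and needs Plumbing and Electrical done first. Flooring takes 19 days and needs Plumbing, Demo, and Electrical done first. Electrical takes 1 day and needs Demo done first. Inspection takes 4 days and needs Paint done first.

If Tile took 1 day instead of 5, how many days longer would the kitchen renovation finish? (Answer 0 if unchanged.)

The binding path is Demo→Plumbing→Paint→Tile→Trim = 3+1+8+5+6 = 23; finish at 23 days.
Since Tile is critical, the -4 change carries straight to that chain (now 19 days).
Now Demo→Plumbing→Flooring = 3+1+19 = 23 is longest, so the finish becomes 23 days.
Change in finish: 23 − 23 = +0 days.

0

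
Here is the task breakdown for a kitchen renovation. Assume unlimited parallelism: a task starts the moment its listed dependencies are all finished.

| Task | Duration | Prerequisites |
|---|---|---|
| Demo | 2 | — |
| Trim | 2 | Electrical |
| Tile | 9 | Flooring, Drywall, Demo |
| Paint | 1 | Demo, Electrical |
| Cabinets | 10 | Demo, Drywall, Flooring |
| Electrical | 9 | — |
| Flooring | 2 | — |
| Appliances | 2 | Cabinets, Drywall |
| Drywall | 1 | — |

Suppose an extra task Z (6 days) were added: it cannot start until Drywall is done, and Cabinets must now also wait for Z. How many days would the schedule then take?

19

Originally the schedule takes 14 days.
With Z inserted, Cabinets now waits for max(Demo, Drywall, Flooring, Z).
New critical path: Drywall→Z→Cabinets→Appliances = 1+6+10+2 = 19 ⇒ 19 days.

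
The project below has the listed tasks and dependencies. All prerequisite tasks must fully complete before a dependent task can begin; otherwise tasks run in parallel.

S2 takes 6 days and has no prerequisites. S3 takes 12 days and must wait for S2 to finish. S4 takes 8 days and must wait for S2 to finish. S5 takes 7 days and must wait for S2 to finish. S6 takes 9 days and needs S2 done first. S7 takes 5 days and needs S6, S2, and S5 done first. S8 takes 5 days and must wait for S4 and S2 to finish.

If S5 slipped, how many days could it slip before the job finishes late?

The longest chain is S2→S6→S7 = 6+9+5 = 20; overall finish 20 days.
The longest chain containing S5 totals 18 days.
Float = 20 − 18 = 2.

2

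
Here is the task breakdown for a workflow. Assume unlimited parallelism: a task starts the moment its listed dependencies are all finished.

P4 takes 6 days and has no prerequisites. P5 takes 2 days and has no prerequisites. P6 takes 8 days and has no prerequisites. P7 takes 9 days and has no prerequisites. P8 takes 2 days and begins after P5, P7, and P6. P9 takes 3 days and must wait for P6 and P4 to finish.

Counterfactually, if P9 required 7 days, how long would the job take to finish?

15

The binding path is P6→P9 = 8+3 = 11; finish at 11 days.
P9 lies on that path, so at 7 days the path becomes 15 days.
No other chain overtakes it, so the finish is 15 days.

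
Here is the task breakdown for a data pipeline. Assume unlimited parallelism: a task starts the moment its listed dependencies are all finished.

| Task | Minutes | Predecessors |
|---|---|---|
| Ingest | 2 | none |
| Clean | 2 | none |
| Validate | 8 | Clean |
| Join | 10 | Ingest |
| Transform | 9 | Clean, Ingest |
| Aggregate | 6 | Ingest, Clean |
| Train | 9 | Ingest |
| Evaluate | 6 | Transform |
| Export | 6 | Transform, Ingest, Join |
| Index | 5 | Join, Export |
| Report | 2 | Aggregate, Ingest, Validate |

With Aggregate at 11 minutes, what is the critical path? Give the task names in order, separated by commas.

The binding path is Ingest→Join→Export→Index = 2+10+6+5 = 23; finish at 23 minutes.
Aggregate has 13 minutes of float (longest path through it is 10).
That remains the longest chain; total 23 minutes.

Ingest, Join, Export, Index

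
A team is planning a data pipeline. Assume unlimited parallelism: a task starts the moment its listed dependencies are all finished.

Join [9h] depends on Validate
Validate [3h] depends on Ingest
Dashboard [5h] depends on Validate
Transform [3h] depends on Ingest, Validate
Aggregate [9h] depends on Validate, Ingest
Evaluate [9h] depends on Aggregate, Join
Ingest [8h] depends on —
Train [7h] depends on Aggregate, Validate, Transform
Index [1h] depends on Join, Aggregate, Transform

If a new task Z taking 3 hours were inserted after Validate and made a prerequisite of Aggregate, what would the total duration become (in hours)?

Originally the job takes 29 hours.
With Z inserted, Aggregate now waits for max(Validate, Ingest, Z).
New critical path: Ingest→Validate→Z→Aggregate→Evaluate = 8+3+3+9+9 = 32 ⇒ 32 hours.

32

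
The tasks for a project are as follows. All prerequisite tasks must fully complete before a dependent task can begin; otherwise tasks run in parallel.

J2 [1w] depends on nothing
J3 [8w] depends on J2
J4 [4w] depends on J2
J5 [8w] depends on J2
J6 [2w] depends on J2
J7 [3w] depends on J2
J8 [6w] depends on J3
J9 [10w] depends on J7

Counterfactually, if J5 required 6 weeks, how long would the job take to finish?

15

As given, the longest chain is J2→J3→J8 = 1+8+6 = 15, so the finish is 15 weeks.
J5 is off the critical path — its longest chain is 9 weeks, giving 6 of slack.
The critical path is still J2→J3→J8; finish is now 15 weeks.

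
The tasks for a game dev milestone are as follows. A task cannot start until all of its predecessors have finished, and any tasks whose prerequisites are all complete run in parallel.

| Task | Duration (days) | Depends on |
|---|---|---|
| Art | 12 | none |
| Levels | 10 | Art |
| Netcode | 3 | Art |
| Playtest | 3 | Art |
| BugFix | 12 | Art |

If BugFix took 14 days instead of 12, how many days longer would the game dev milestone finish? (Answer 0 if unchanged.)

Critical path before the change: Art→BugFix = 12+12 = 24 giving 24 days.
BugFix lies on that path, so at 14 days the path becomes 26 days.
The critical path is still Art→BugFix; finish is now 26 days.
Change in finish: 26 − 24 = +2 days.

2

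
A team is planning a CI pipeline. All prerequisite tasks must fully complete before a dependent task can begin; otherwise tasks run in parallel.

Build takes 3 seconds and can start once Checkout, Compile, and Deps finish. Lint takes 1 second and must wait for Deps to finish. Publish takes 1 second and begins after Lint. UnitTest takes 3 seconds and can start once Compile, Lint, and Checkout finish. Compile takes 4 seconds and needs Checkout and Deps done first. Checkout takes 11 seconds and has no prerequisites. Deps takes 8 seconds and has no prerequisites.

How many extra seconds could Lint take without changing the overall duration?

The longest chain is Checkout→Compile→UnitTest = 11+4+3 = 18; overall finish 18 seconds.
Lint finishes as early as 9 and must finish by 15.
So Lint can slip 15 − 9 = 6 seconds.

6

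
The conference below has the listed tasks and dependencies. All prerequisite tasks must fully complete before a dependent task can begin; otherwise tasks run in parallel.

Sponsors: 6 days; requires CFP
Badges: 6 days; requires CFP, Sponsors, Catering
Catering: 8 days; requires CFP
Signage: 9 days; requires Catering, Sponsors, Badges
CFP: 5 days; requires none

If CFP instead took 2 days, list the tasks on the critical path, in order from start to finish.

The binding path is CFP→Catering→Badges→Signage = 5+8+6+9 = 28; finish at 28 days.
CFP lies on that path, so at 2 days the path becomes 25 days.
The critical path is still CFP→Catering→Badges→Signage; finish is now 25 days.

CFP, Catering, Badges, Signage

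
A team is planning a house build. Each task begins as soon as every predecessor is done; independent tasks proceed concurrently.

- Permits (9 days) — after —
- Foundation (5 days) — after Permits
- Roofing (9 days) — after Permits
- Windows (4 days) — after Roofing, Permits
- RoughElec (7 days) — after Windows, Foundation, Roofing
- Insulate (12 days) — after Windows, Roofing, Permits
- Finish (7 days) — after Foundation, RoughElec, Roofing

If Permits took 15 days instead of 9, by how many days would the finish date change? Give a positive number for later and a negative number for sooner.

6

As given, the longest chain is Permits→Roofing→Windows→RoughElec→Finish = 9+9+4+7+7 = 36, so the finish is 36 days.
Since Permits is critical, the +6 change carries straight to that chain (now 42 days).
No other chain overtakes it, so the finish is 42 days.
Change in finish: 42 − 36 = +6 days.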